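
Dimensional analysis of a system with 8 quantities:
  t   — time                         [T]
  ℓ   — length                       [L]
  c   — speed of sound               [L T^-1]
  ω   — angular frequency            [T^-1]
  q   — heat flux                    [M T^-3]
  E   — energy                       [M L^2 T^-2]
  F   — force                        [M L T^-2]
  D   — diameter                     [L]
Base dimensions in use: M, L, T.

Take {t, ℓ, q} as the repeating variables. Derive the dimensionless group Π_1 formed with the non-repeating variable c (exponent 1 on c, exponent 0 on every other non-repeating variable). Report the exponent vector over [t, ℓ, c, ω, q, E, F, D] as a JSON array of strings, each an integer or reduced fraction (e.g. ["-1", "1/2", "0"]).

Dimensional matrix (M×L×T by t×ℓ×c×ω×q×E×F×D):
  M: [ 0  0  0  0  1  1  1  0]
  L: [ 0  1  1  0  0  2  1  1]
  T: [ 1  0 -1 -1 -3 -2 -2  0]
Echelon form has 3 nonzero rows (pivots: t,ℓ,q)
Repeat: t,ℓ,q; free: c,ω,E,F,D
RREF:
  r0: [   1    0   -1   -1    0    1    1    0]
  r1: [   0    1    1    0    0    2    1    1]
  r2: [   0    0    0    0    1    1    1    0]
Fix exponent of c at 1, ω at 0, E at 0, F at 0, D at 0; solve each RREF row for its pivot's exponent:
  r0: exp(t) + (-1)·1 = 0 ⇒ exp(t) = 1
  r1: exp(ℓ) + (1)·1 = 0 ⇒ exp(ℓ) = -1
  r2: exp(q) + (0)·1 = 0 ⇒ exp(q) = 0
Π_1 = t · ℓ^-1 · c

["1", "-1", "1", "0", "0", "0", "0", "0"]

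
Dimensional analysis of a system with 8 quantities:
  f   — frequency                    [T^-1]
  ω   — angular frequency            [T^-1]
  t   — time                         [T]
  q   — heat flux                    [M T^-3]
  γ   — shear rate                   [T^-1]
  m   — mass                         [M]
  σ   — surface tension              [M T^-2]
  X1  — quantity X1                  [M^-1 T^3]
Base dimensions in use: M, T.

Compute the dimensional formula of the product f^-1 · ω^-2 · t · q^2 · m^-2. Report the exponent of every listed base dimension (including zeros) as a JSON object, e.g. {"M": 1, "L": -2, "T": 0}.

{"M": 0, "T": -2}

Write exponents as rows M,T / cols f,ω,t,q,γ,m,σ,X1:
  M: [ 0  0  0  1  0  1  1 -1]
  T: [-1 -1  1 -3 -1  0 -2  3]
  [M]: (-1)·0+(-2)·0+(1)·0+(2)·1+(-2)·1 = 0
  [T]: (-1)·-1+(-2)·-1+(1)·1+(2)·-3+(-2)·0 = -2
⇒ T^-2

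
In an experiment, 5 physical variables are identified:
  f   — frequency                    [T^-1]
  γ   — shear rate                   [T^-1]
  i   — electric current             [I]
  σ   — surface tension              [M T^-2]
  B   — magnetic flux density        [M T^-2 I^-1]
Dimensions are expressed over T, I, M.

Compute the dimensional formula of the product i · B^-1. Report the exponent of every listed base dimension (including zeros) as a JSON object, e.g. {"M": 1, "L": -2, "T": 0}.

{"T": 2, "I": 2, "M": -1}

Write exponents as rows T,I,M / cols f,γ,i,σ,B:
  T: [-1 -1  0 -2 -2]
  I: [ 0  0  1  0 -1]
  M: [ 0  0  0  1  1]
  [T]: (1)·0+(-1)·-2 = 2
  [I]: (1)·1+(-1)·-1 = 2
  [M]: (1)·0+(-1)·1 = -1
⇒ T^2 I^2 M^-1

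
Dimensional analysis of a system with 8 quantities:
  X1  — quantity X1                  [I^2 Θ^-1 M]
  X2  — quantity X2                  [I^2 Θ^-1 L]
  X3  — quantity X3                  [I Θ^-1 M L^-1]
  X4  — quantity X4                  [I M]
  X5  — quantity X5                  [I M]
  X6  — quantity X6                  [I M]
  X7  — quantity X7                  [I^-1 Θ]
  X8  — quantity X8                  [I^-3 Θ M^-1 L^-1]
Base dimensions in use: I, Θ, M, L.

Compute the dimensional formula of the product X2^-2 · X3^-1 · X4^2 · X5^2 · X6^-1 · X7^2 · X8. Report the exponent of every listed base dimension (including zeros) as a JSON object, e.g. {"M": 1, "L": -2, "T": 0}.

{"I": -7, "Θ": 6, "M": 1, "L": -2}

Exponent matrix [I,Θ,M,L] × [X1,X2,X3,X4,X5,X6,X7,X8]:
  I: [ 2  2  1  1  1  1 -1 -3]
  Θ: [-1 -1 -1  0  0  0  1  1]
  M: [ 1  0  1  1  1  1  0 -1]
  L: [ 0  1 -1  0  0  0  0 -1]
  [I]: (-2)·2+(-1)·1+(2)·1+(2)·1+(-1)·1+(2)·-1+(1)·-3 = -7
  [Θ]: (-2)·-1+(-1)·-1+(2)·0+(2)·0+(-1)·0+(2)·1+(1)·1 = 6
  [M]: (-2)·0+(-1)·1+(2)·1+(2)·1+(-1)·1+(2)·0+(1)·-1 = 1
  [L]: (-2)·1+(-1)·-1+(2)·0+(2)·0+(-1)·0+(2)·0+(1)·-1 = -2
⇒ I^-7 Θ^6 M L^-2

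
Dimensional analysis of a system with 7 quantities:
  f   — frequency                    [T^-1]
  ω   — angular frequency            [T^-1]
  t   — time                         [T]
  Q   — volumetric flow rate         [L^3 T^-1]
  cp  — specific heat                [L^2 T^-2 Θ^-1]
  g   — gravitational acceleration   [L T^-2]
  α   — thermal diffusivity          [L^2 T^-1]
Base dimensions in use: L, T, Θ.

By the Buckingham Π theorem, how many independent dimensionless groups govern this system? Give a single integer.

Dimensional matrix (L×T×Θ by f×ω×t×Q×cp×g×α):
  L: [ 0  0  0  3  2  1  2]
  T: [-1 -1  1 -1 -2 -2 -1]
  Θ: [ 0  0  0  0 -1  0  0]
Echelon form has 3 nonzero rows (pivots: f,Q,cp)
Π count = n − r = 7 − 3 = 4

4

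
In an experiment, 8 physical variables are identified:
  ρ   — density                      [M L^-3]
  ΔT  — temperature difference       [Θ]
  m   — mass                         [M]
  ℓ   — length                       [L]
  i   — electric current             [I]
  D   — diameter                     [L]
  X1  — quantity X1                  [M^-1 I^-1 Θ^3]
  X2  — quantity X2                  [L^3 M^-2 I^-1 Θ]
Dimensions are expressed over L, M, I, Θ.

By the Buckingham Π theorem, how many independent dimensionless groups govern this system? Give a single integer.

4

Dimensional matrix (L×M×I×Θ by ρ×ΔT×m×ℓ×i×D×X1×X2):
  L: [-3  0  0  1  0  1  0  3]
  M: [ 1  0  1  0  0  0 -1 -2]
  I: [ 0  0  0  0  1  0 -1 -1]
  Θ: [ 0  1  0  0  0  0  3  1]
RREF → pivots at {ρ,ΔT,m,i} ⇒ r = 4
n=8, r=4 ⇒ 4 dimensionless groups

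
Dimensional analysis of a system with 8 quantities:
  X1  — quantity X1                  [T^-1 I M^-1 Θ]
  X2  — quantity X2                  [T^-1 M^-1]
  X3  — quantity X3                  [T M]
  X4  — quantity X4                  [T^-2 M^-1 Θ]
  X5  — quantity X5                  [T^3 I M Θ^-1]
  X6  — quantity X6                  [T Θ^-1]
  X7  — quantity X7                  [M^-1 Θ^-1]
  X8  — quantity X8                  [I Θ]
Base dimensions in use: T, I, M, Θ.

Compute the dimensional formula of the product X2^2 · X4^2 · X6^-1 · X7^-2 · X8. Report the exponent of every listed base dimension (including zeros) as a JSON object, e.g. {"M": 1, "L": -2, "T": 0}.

{"T": -7, "I": 1, "M": -2, "Θ": 6}

Write exponents as rows T,I,M,Θ / cols X1,X2,X3,X4,X5,X6,X7,X8:
  T: [-1 -1  1 -2  3  1  0  0]
  I: [ 1  0  0  0  1  0  0  1]
  M: [-1 -1  1 -1  1  0 -1  0]
  Θ: [ 1  0  0  1 -1 -1 -1  1]
  [T]: (2)·-1+(2)·-2+(-1)·1+(-2)·0+(1)·0 = -7
  [I]: (2)·0+(2)·0+(-1)·0+(-2)·0+(1)·1 = 1
  [M]: (2)·-1+(2)·-1+(-1)·0+(-2)·-1+(1)·0 = -2
  [Θ]: (2)·0+(2)·1+(-1)·-1+(-2)·-1+(1)·1 = 6
⇒ T^-7 I M^-2 Θ^6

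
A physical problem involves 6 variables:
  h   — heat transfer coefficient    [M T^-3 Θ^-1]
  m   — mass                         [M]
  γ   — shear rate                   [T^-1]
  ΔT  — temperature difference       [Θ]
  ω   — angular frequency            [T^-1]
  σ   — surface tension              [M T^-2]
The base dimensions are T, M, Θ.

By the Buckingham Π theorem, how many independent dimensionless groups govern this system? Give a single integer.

Write exponents as rows T,M,Θ / cols h,m,γ,ΔT,ω,σ:
  T: [-3  0 -1  0 -1 -2]
  M: [ 1  1  0  0  0  1]
  Θ: [-1  0  0  1  0  0]
RREF → pivots at {h,m,γ} ⇒ r = 3
6 vars − rank 3 = 3 Π groups

3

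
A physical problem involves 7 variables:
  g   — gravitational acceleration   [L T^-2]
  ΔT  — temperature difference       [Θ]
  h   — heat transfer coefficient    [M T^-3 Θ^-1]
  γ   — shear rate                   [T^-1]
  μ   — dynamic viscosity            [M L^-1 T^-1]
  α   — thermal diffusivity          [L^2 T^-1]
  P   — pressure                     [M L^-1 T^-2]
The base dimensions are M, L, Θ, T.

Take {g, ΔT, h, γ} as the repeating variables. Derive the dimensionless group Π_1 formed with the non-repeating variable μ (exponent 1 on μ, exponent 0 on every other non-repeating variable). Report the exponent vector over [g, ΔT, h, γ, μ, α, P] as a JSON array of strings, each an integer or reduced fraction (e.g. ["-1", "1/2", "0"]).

Dimensional matrix (M×L×Θ×T by g×ΔT×h×γ×μ×α×P):
  M: [ 0  0  1  0  1  0  1]
  L: [ 1  0  0  0 -1  2 -1]
  Θ: [ 0  1 -1  0  0  0  0]
  T: [-2  0 -3 -1 -1 -1 -2]
Row reduction gives pivot columns g,ΔT,h,γ; rank = 4
Repeat: g,ΔT,h,γ; free: μ,α,P
RREF:
  r0: [   1    0    0    0   -1    2   -1]
  r1: [   0    1    0    0    1    0    1]
  r2: [   0    0    1    0    1    0    1]
  r3: [   0    0    0    1    0   -3    1]
Fix exponent of μ at 1, α at 0, P at 0; solve each RREF row for its pivot's exponent:
  r0: exp(g) + (-1)·1 = 0 ⇒ exp(g) = 1
  r1: exp(ΔT) + (1)·1 = 0 ⇒ exp(ΔT) = -1
  r2: exp(h) + (1)·1 = 0 ⇒ exp(h) = -1
  r3: exp(γ) + (0)·1 = 0 ⇒ exp(γ) = 0
Π_1 = g · ΔT^-1 · h^-1 · μ

["1", "-1", "-1", "0", "1", "0", "0"]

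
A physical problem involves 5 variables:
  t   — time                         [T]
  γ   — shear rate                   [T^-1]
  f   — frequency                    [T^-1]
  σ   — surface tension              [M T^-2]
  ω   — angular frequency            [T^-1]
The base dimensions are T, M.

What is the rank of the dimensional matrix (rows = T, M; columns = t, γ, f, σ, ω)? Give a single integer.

2

Exponent matrix [T,M] × [t,γ,f,σ,ω]:
  T: [ 1 -1 -1 -2 -1]
  M: [ 0  0  0  1  0]
Echelon form has 2 nonzero rows (pivots: t,σ)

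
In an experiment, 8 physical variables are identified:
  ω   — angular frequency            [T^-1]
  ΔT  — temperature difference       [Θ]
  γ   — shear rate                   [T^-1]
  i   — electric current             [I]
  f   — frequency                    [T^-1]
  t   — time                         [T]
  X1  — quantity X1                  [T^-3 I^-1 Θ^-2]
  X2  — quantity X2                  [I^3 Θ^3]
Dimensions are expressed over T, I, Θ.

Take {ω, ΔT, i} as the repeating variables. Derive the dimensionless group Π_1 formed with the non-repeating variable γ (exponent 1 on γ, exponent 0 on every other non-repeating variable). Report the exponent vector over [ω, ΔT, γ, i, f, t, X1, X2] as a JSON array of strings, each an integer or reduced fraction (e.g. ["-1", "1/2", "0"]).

Dimensional matrix (T×I×Θ by ω×ΔT×γ×i×f×t×X1×X2):
  T: [-1  0 -1  0 -1  1 -3  0]
  I: [ 0  0  0  1  0  0 -1  3]
  Θ: [ 0  1  0  0  0  0 -2  3]
Echelon form has 3 nonzero rows (pivots: ω,ΔT,i)
Repeat: ω,ΔT,i; free: γ,f,t,X1,X2
RREF:
  r0: [   1    0    1    0    1   -1    3    0]
  r1: [   0    1    0    0    0    0   -2    3]
  r2: [   0    0    0    1    0    0   -1    3]
Fix exponent of γ at 1, f at 0, t at 0, X1 at 0, X2 at 0; solve each RREF row for its pivot's exponent:
  r0: exp(ω) + (1)·1 = 0 ⇒ exp(ω) = -1
  r1: exp(ΔT) + (0)·1 = 0 ⇒ exp(ΔT) = 0
  r2: exp(i) + (0)·1 = 0 ⇒ exp(i) = 0
Π_1 = ω^-1 · γ

["-1", "0", "1", "0", "0", "0", "0", "0"]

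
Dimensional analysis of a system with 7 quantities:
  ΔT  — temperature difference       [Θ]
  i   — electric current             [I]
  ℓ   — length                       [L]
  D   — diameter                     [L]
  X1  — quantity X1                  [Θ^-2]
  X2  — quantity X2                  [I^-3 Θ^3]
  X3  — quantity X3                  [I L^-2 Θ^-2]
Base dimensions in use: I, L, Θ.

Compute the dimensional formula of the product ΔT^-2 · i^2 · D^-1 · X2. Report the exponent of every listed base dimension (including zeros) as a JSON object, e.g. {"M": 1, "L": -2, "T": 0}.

{"I": -1, "L": -1, "Θ": 1}

Write exponents as rows I,L,Θ / cols ΔT,i,ℓ,D,X1,X2,X3:
  I: [ 0  1  0  0  0 -3  1]
  L: [ 0  0  1  1  0  0 -2]
  Θ: [ 1  0  0  0 -2  3 -2]
  [I]: (-2)·0+(2)·1+(-1)·0+(1)·-3 = -1
  [L]: (-2)·0+(2)·0+(-1)·1+(1)·0 = -1
  [Θ]: (-2)·1+(2)·0+(-1)·0+(1)·3 = 1
⇒ I^-1 L^-1 Θ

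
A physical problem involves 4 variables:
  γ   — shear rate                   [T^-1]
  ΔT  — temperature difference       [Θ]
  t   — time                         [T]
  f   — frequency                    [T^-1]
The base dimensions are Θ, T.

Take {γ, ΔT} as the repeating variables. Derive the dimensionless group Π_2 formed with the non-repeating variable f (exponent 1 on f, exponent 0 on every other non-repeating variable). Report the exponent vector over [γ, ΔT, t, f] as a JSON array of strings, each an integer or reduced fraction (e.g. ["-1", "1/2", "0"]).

["-1", "0", "0", "1"]

Exponent matrix [Θ,T] × [γ,ΔT,t,f]:
  Θ: [ 0  1  0  0]
  T: [-1  0  1 -1]
Row reduction gives pivot columns γ,ΔT; rank = 2
Pivot set = {γ,ΔT}, free = {t,f}
RREF:
  r0: [   1    0   -1    1]
  r1: [   0    1    0    0]
Fix exponent of f at 1, t at 0; solve each RREF row for its pivot's exponent:
  r0: exp(γ) + (1)·1 = 0 ⇒ exp(γ) = -1
  r1: exp(ΔT) + (0)·1 = 0 ⇒ exp(ΔT) = 0
Π_2 = γ^-1 · f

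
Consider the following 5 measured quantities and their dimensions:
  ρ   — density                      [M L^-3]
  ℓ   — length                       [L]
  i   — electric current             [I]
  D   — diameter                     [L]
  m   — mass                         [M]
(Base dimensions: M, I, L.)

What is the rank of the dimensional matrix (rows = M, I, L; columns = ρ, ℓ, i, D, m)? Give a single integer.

Dimensional matrix (M×I×L by ρ×ℓ×i×D×m):
  M: [ 1  0  0  0  1]
  I: [ 0  0  1  0  0]
  L: [-3  1  0  1  0]
RREF → pivots at {ρ,ℓ,i} ⇒ r = 3

3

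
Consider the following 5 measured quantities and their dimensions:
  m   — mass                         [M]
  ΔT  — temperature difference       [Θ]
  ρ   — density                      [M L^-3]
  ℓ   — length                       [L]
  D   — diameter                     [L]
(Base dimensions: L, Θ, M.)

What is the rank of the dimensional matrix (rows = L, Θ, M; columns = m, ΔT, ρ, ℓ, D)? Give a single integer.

Write exponents as rows L,Θ,M / cols m,ΔT,ρ,ℓ,D:
  L: [ 0  0 -3  1  1]
  Θ: [ 0  1  0  0  0]
  M: [ 1  0  1  0  0]
RREF → pivots at {m,ΔT,ρ} ⇒ r = 3

3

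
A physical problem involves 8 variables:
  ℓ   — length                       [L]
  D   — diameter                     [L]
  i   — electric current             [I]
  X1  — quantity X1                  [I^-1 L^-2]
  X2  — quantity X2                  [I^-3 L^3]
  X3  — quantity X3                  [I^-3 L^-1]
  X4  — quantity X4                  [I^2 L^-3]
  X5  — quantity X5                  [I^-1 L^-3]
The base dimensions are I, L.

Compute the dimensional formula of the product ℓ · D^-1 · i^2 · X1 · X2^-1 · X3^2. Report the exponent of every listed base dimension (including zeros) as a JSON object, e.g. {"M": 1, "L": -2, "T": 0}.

{"I": -2, "L": -7}

Exponent matrix [I,L] × [ℓ,D,i,X1,X2,X3,X4,X5]:
  I: [ 0  0  1 -1 -3 -3  2 -1]
  L: [ 1  1  0 -2  3 -1 -3 -3]
  [I]: (1)·0+(-1)·0+(2)·1+(1)·-1+(-1)·-3+(2)·-3 = -2
  [L]: (1)·1+(-1)·1+(2)·0+(1)·-2+(-1)·3+(2)·-1 = -7
⇒ I^-2 L^-7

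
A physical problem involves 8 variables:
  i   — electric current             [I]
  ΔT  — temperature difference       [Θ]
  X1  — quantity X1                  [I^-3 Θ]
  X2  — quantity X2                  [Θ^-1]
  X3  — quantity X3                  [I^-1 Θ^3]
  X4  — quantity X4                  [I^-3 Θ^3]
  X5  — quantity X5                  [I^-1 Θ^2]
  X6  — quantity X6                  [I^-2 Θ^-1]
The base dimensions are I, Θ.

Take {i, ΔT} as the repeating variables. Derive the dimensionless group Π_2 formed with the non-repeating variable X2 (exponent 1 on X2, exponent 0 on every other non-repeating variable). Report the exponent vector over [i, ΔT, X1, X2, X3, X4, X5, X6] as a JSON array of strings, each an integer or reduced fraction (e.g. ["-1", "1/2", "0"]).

Write exponents as rows I,Θ / cols i,ΔT,X1,X2,X3,X4,X5,X6:
  I: [ 1  0 -3  0 -1 -3 -1 -2]
  Θ: [ 0  1  1 -1  3  3  2 -1]
Echelon form has 2 nonzero rows (pivots: i,ΔT)
Repeat: i,ΔT; free: X1,X2,X3,X4,X5,X6
RREF:
  r0: [   1    0   -3    0   -1   -3   -1   -2]
  r1: [   0    1    1   -1    3    3    2   -1]
Fix exponent of X2 at 1, X1 at 0, X3 at 0, X4 at 0, X5 at 0, X6 at 0; solve each RREF row for its pivot's exponent:
  r0: exp(i) + (0)·1 = 0 ⇒ exp(i) = 0
  r1: exp(ΔT) + (-1)·1 = 0 ⇒ exp(ΔT) = 1
Π_2 = ΔT · X2

["0", "1", "0", "1", "0", "0", "0", "0"]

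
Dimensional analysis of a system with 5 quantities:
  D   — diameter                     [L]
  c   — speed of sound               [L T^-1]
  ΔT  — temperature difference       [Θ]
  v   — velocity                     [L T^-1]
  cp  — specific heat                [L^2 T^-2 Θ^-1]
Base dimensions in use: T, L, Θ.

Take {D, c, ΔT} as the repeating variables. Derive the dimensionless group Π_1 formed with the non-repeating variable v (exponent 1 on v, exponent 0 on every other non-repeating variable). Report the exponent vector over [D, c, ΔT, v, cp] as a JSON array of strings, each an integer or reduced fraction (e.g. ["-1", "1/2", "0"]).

["0", "-1", "0", "1", "0"]

Exponent matrix [T,L,Θ] × [D,c,ΔT,v,cp]:
  T: [ 0 -1  0 -1 -2]
  L: [ 1  1  0  1  2]
  Θ: [ 0  0  1  0 -1]
RREF → pivots at {D,c,ΔT} ⇒ r = 3
Pivot set = {D,c,ΔT}, free = {v,cp}
RREF:
  r0: [   1    0    0    0    0]
  r1: [   0    1    0    1    2]
  r2: [   0    0    1    0   -1]
Fix exponent of v at 1, cp at 0; solve each RREF row for its pivot's exponent:
  r0: exp(D) + (0)·1 = 0 ⇒ exp(D) = 0
  r1: exp(c) + (1)·1 = 0 ⇒ exp(c) = -1
  r2: exp(ΔT) + (0)·1 = 0 ⇒ exp(ΔT) = 0
Π_1 = c^-1 · v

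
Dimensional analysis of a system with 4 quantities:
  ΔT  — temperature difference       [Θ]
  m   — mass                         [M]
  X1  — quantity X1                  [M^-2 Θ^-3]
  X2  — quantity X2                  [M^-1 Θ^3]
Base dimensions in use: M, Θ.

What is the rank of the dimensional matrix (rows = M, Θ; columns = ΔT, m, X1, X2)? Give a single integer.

2

Exponent matrix [M,Θ] × [ΔT,m,X1,X2]:
  M: [ 0  1 -2 -1]
  Θ: [ 1  0 -3  3]
Row reduction gives pivot columns ΔT,m; rank = 2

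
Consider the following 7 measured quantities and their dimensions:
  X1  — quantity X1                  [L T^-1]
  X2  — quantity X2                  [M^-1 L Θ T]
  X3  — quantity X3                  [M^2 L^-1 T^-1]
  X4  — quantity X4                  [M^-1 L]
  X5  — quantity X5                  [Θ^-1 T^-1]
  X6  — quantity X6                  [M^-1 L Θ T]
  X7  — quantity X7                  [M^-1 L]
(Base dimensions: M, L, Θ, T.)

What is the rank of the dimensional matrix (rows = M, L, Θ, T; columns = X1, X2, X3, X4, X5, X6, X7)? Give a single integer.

3

Exponent matrix [M,L,Θ,T] × [X1,X2,X3,X4,X5,X6,X7]:
  M: [ 0 -1  2 -1  0 -1 -1]
  L: [ 1  1 -1  1  0  1  1]
  Θ: [ 0  1  0  0 -1  1  0]
  T: [-1  1 -1  0 -1  1  0]
Row reduction gives pivot columns X1,X2,X3; rank = 3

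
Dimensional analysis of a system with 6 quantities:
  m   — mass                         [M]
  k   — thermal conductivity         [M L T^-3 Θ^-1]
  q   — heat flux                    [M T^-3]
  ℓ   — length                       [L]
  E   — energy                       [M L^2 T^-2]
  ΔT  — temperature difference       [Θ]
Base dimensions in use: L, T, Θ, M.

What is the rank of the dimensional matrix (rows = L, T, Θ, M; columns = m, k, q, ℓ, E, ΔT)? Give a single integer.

4

Write exponents as rows L,T,Θ,M / cols m,k,q,ℓ,E,ΔT:
  L: [ 0  1  0  1  2  0]
  T: [ 0 -3 -3  0 -2  0]
  Θ: [ 0 -1  0  0  0  1]
  M: [ 1  1  1  0  1  0]
RREF → pivots at {m,k,q,ℓ} ⇒ r = 4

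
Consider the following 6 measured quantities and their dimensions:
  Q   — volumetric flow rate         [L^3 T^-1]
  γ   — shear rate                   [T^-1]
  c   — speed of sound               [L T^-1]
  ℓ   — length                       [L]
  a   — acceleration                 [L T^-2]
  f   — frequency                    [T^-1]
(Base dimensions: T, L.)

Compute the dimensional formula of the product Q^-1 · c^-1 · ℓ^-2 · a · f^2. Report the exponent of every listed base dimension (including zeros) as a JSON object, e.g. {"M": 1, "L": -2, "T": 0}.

Exponent matrix [T,L] × [Q,γ,c,ℓ,a,f]:
  T: [-1 -1 -1  0 -2 -1]
  L: [ 3  0  1  1  1  0]
  [T]: (-1)·-1+(-1)·-1+(-2)·0+(1)·-2+(2)·-1 = -2
  [L]: (-1)·3+(-1)·1+(-2)·1+(1)·1+(2)·0 = -5
⇒ T^-2 L^-5

{"T": -2, "L": -5}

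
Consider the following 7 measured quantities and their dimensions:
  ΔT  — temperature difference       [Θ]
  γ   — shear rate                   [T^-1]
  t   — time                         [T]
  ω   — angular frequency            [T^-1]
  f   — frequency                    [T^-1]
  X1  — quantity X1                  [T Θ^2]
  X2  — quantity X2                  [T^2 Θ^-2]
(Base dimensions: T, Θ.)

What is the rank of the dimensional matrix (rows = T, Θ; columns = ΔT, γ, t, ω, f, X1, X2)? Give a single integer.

2

Dimensional matrix (T×Θ by ΔT×γ×t×ω×f×X1×X2):
  T: [ 0 -1  1 -1 -1  1  2]
  Θ: [ 1  0  0  0  0  2 -2]
Row reduction gives pivot columns ΔT,γ; rank = 2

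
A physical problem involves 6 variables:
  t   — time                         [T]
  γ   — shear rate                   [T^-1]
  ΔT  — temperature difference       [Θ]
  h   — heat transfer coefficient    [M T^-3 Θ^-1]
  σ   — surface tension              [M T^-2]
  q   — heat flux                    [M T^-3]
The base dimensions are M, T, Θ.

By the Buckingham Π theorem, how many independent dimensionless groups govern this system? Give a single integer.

3

Write exponents as rows M,T,Θ / cols t,γ,ΔT,h,σ,q:
  M: [ 0  0  0  1  1  1]
  T: [ 1 -1  0 -3 -2 -3]
  Θ: [ 0  0  1 -1  0  0]
Echelon form has 3 nonzero rows (pivots: t,ΔT,h)
Π count = n − r = 6 − 3 = 3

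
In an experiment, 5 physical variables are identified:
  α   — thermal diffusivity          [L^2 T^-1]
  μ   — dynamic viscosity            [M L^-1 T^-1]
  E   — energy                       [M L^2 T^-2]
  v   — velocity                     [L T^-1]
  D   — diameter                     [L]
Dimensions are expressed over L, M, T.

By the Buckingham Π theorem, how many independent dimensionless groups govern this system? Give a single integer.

2

Dimensional matrix (L×M×T by α×μ×E×v×D):
  L: [ 2 -1  2  1  1]
  M: [ 0  1  1  0  0]
  T: [-1 -1 -2 -1  0]
Row reduction gives pivot columns α,μ,E; rank = 3
Π count = n − r = 5 − 3 = 2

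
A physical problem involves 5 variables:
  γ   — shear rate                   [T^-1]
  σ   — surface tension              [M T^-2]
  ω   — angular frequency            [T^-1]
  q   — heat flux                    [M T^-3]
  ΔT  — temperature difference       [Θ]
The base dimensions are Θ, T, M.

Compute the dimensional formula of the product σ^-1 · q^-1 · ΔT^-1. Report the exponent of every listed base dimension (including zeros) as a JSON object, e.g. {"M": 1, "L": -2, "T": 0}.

Exponent matrix [Θ,T,M] × [γ,σ,ω,q,ΔT]:
  Θ: [ 0  0  0  0  1]
  T: [-1 -2 -1 -3  0]
  M: [ 0  1  0  1  0]
  [Θ]: (-1)·0+(-1)·0+(-1)·1 = -1
  [T]: (-1)·-2+(-1)·-3+(-1)·0 = 5
  [M]: (-1)·1+(-1)·1+(-1)·0 = -2
⇒ Θ^-1 T^5 M^-2

{"Θ": -1, "T": 5, "M": -2}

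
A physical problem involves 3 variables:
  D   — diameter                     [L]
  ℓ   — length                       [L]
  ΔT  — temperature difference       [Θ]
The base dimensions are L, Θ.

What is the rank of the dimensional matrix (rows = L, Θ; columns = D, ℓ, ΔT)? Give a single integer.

2

Exponent matrix [L,Θ] × [D,ℓ,ΔT]:
  L: [ 1  1  0]
  Θ: [ 0  0  1]
Row reduction gives pivot columns D,ΔT; rank = 2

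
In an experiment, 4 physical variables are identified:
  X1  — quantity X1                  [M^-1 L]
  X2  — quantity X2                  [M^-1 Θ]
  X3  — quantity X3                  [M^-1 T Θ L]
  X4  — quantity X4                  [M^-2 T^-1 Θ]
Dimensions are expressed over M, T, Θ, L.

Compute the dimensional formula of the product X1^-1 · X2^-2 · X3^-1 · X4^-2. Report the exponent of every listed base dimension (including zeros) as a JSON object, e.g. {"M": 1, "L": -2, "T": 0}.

{"M": 8, "T": 1, "Θ": -5, "L": -2}

Exponent matrix [M,T,Θ,L] × [X1,X2,X3,X4]:
  M: [-1 -1 -1 -2]
  T: [ 0  0  1 -1]
  Θ: [ 0  1  1  1]
  L: [ 1  0  1  0]
  [M]: (-1)·-1+(-2)·-1+(-1)·-1+(-2)·-2 = 8
  [T]: (-1)·0+(-2)·0+(-1)·1+(-2)·-1 = 1
  [Θ]: (-1)·0+(-2)·1+(-1)·1+(-2)·1 = -5
  [L]: (-1)·1+(-2)·0+(-1)·1+(-2)·0 = -2
⇒ M^8 T Θ^-5 L^-2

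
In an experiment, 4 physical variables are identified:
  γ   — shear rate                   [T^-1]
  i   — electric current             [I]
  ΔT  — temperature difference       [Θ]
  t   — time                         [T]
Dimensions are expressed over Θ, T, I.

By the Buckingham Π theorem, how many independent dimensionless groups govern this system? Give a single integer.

Exponent matrix [Θ,T,I] × [γ,i,ΔT,t]:
  Θ: [ 0  0  1  0]
  T: [-1  0  0  1]
  I: [ 0  1  0  0]
RREF → pivots at {γ,i,ΔT} ⇒ r = 3
Π count = n − r = 4 − 3 = 1

1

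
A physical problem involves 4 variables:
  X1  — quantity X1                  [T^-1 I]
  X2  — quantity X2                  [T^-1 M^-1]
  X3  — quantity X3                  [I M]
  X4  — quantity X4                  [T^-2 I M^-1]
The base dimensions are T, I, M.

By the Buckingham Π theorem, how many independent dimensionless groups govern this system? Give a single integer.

Write exponents as rows T,I,M / cols X1,X2,X3,X4:
  T: [-1 -1  0 -2]
  I: [ 1  0  1  1]
  M: [ 0 -1  1 -1]
RREF → pivots at {X1,X2} ⇒ r = 2
Π count = n − r = 4 − 2 = 2

2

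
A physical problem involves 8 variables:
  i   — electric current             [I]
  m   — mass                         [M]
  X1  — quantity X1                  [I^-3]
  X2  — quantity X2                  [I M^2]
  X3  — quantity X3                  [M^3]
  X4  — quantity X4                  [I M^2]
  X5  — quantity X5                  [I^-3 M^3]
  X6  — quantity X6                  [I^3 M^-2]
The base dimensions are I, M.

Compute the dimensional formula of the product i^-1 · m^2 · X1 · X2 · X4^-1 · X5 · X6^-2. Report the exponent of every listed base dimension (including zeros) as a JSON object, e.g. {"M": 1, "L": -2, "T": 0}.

{"I": -13, "M": 9}

Exponent matrix [I,M] × [i,m,X1,X2,X3,X4,X5,X6]:
  I: [ 1  0 -3  1  0  1 -3  3]
  M: [ 0  1  0  2  3  2  3 -2]
  [I]: (-1)·1+(2)·0+(1)·-3+(1)·1+(-1)·1+(1)·-3+(-2)·3 = -13
  [M]: (-1)·0+(2)·1+(1)·0+(1)·2+(-1)·2+(1)·3+(-2)·-2 = 9
⇒ I^-13 M^9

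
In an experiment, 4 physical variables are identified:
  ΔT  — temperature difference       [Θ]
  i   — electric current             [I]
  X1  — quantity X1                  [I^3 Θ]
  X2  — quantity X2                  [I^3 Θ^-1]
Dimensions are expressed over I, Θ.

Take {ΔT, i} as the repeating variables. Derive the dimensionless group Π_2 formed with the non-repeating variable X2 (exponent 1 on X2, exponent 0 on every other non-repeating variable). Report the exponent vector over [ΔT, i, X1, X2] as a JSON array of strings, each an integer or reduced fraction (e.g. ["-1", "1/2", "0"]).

["1", "-3", "0", "1"]

Dimensional matrix (I×Θ by ΔT×i×X1×X2):
  I: [ 0  1  3  3]
  Θ: [ 1  0  1 -1]
RREF → pivots at {ΔT,i} ⇒ r = 2
Repeat: ΔT,i; free: X1,X2
RREF:
  r0: [   1    0    1   -1]
  r1: [   0    1    3    3]
Fix exponent of X2 at 1, X1 at 0; solve each RREF row for its pivot's exponent:
  r0: exp(ΔT) + (-1)·1 = 0 ⇒ exp(ΔT) = 1
  r1: exp(i) + (3)·1 = 0 ⇒ exp(i) = -3
Π_2 = ΔT · i^-3 · X2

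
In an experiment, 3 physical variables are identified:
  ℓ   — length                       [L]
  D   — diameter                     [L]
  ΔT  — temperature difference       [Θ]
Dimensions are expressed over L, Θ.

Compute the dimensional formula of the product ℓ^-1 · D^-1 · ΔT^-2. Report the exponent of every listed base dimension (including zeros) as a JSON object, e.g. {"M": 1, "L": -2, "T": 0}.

Exponent matrix [L,Θ] × [ℓ,D,ΔT]:
  L: [ 1  1  0]
  Θ: [ 0  0  1]
  [L]: (-1)·1+(-1)·1+(-2)·0 = -2
  [Θ]: (-1)·0+(-1)·0+(-2)·1 = -2
⇒ L^-2 Θ^-2

{"L": -2, "Θ": -2}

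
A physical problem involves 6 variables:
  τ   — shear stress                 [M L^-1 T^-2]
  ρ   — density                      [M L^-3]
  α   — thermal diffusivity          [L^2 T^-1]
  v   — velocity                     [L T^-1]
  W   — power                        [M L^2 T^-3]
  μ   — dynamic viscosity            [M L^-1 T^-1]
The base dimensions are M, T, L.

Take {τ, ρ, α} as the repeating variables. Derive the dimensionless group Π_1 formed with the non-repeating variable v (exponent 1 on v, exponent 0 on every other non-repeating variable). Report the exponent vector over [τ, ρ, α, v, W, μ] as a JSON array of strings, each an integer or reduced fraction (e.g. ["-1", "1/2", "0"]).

Dimensional matrix (M×T×L by τ×ρ×α×v×W×μ):
  M: [ 1  1  0  0  1  1]
  T: [-2  0 -1 -1 -3 -1]
  L: [-1 -3  2  1  2 -1]
Echelon form has 3 nonzero rows (pivots: τ,ρ,α)
Repeat: τ,ρ,α; free: v,W,μ
RREF:
  r0: [   1    0    0  1/2  1/2    0]
  r1: [   0    1    0 -1/2  1/2    1]
  r2: [   0    0    1    0    2    1]
Fix exponent of v at 1, W at 0, μ at 0; solve each RREF row for its pivot's exponent:
  r0: exp(τ) + (1/2)·1 = 0 ⇒ exp(τ) = -1/2
  r1: exp(ρ) + (-1/2)·1 = 0 ⇒ exp(ρ) = 1/2
  r2: exp(α) + (0)·1 = 0 ⇒ exp(α) = 0
Π_1 = τ^(-1/2) · ρ^(1/2) · v

["-1/2", "1/2", "0", "1", "0", "0"]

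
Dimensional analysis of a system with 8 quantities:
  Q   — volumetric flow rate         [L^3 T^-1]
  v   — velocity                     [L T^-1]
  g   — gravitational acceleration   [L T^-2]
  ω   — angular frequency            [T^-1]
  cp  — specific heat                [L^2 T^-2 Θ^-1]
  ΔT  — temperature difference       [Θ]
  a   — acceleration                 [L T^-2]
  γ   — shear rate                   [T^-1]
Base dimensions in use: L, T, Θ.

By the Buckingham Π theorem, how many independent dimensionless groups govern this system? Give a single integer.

Exponent matrix [L,T,Θ] × [Q,v,g,ω,cp,ΔT,a,γ]:
  L: [ 3  1  1  0  2  0  1  0]
  T: [-1 -1 -2 -1 -2  0 -2 -1]
  Θ: [ 0  0  0  0 -1  1  0  0]
RREF → pivots at {Q,v,cp} ⇒ r = 3
Π count = n − r = 8 − 3 = 5

5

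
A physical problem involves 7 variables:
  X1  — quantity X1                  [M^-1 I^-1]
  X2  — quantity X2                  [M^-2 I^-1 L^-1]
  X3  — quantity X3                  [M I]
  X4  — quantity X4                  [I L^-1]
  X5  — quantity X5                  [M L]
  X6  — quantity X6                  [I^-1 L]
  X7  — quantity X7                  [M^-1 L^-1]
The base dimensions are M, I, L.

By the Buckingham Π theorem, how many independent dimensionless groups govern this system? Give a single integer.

Exponent matrix [M,I,L] × [X1,X2,X3,X4,X5,X6,X7]:
  M: [-1 -2  1  0  1  0 -1]
  I: [-1 -1  1  1  0 -1  0]
  L: [ 0 -1  0 -1  1  1 -1]
Row reduction gives pivot columns X1,X2; rank = 2
n=7, r=2 ⇒ 5 dimensionless groups

5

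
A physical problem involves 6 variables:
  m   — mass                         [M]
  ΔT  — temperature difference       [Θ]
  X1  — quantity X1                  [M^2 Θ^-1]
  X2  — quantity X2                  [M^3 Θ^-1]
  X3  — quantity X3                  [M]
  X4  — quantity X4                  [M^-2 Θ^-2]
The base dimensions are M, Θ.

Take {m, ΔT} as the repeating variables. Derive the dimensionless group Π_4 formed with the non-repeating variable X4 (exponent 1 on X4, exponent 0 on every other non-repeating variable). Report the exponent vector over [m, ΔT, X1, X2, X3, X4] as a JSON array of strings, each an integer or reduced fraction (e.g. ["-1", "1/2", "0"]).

Exponent matrix [M,Θ] × [m,ΔT,X1,X2,X3,X4]:
  M: [ 1  0  2  3  1 -2]
  Θ: [ 0  1 -1 -1  0 -2]
Echelon form has 2 nonzero rows (pivots: m,ΔT)
Pivot set = {m,ΔT}, free = {X1,X2,X3,X4}
RREF:
  r0: [   1    0    2    3    1   -2]
  r1: [   0    1   -1   -1    0   -2]
Fix exponent of X4 at 1, X1 at 0, X2 at 0, X3 at 0; solve each RREF row for its pivot's exponent:
  r0: exp(m) + (-2)·1 = 0 ⇒ exp(m) = 2
  r1: exp(ΔT) + (-2)·1 = 0 ⇒ exp(ΔT) = 2
Π_4 = m^2 · ΔT^2 · X4

["2", "2", "0", "0", "0", "1"]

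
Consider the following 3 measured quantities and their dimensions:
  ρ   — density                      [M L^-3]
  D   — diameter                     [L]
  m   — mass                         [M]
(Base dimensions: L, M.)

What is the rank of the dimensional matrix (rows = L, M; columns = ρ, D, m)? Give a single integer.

2

Dimensional matrix (L×M by ρ×D×m):
  L: [-3  1  0]
  M: [ 1  0  1]
RREF → pivots at {ρ,D} ⇒ r = 2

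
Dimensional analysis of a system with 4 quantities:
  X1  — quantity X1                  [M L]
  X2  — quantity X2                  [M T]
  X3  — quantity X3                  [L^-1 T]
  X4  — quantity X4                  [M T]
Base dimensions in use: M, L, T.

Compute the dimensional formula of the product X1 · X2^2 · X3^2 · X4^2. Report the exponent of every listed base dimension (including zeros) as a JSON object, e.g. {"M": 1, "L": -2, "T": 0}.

Exponent matrix [M,L,T] × [X1,X2,X3,X4]:
  M: [ 1  1  0  1]
  L: [ 1  0 -1  0]
  T: [ 0  1  1  1]
  [M]: (1)·1+(2)·1+(2)·0+(2)·1 = 5
  [L]: (1)·1+(2)·0+(2)·-1+(2)·0 = -1
  [T]: (1)·0+(2)·1+(2)·1+(2)·1 = 6
⇒ M^5 L^-1 T^6

{"M": 5, "L": -1, "T": 6}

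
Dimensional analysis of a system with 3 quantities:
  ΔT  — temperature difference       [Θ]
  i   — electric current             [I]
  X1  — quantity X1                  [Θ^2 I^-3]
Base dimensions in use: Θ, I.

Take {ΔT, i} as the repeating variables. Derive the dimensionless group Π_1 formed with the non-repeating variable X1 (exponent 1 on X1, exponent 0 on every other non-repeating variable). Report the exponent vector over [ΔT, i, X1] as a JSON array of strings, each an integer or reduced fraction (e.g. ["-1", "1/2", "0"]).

Dimensional matrix (Θ×I by ΔT×i×X1):
  Θ: [ 1  0  2]
  I: [ 0  1 -3]
Row reduction gives pivot columns ΔT,i; rank = 2
Repeat: ΔT,i; free: X1
RREF:
  r0: [   1    0    2]
  r1: [   0    1   -3]
Fix exponent of X1 at 1; solve each RREF row for its pivot's exponent:
  r0: exp(ΔT) + (2)·1 = 0 ⇒ exp(ΔT) = -2
  r1: exp(i) + (-3)·1 = 0 ⇒ exp(i) = 3
Π_1 = ΔT^-2 · i^3 · X1

["-2", "3", "1"]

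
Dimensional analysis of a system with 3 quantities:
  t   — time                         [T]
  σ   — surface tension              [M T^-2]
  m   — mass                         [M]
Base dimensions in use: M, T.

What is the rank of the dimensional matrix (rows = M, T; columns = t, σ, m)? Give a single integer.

Exponent matrix [M,T] × [t,σ,m]:
  M: [ 0  1  1]
  T: [ 1 -2  0]
Echelon form has 2 nonzero rows (pivots: t,σ)

2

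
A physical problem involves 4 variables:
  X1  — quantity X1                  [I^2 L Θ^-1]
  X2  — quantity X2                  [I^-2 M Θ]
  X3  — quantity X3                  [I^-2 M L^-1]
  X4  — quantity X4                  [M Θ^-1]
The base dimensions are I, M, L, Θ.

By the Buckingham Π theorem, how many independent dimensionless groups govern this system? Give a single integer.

1

Dimensional matrix (I×M×L×Θ by X1×X2×X3×X4):
  I: [ 2 -2 -2  0]
  M: [ 0  1  1  1]
  L: [ 1  0 -1  0]
  Θ: [-1  1  0 -1]
RREF → pivots at {X1,X2,X3} ⇒ r = 3
Π count = n − r = 4 − 3 = 1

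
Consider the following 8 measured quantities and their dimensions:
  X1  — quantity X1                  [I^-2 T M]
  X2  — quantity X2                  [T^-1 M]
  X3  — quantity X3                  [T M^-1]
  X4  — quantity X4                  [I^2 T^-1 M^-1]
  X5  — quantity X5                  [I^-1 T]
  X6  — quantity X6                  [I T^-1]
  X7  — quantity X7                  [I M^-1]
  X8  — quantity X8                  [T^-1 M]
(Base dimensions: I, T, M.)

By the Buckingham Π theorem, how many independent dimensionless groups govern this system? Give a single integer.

6

Dimensional matrix (I×T×M by X1×X2×X3×X4×X5×X6×X7×X8):
  I: [-2  0  0  2 -1  1  1  0]
  T: [ 1 -1  1 -1  1 -1  0 -1]
  M: [ 1  1 -1 -1  0  0 -1  1]
Echelon form has 2 nonzero rows (pivots: X1,X2)
8 vars − rank 2 = 6 Π groups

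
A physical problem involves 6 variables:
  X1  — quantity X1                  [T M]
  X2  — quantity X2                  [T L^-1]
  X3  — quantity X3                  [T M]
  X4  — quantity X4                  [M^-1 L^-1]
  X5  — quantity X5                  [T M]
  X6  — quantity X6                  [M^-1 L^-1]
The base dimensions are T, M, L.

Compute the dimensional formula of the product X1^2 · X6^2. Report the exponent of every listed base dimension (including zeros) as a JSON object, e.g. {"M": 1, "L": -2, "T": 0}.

Exponent matrix [T,M,L] × [X1,X2,X3,X4,X5,X6]:
  T: [ 1  1  1  0  1  0]
  M: [ 1  0  1 -1  1 -1]
  L: [ 0 -1  0 -1  0 -1]
  [T]: (2)·1+(2)·0 = 2
  [M]: (2)·1+(2)·-1 = 0
  [L]: (2)·0+(2)·-1 = -2
⇒ T^2 L^-2

{"T": 2, "M": 0, "L": -2}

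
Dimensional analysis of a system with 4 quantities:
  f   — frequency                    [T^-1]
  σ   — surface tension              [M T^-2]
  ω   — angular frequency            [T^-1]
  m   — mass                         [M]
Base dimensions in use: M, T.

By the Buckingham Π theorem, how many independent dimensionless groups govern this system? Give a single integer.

2

Dimensional matrix (M×T by f×σ×ω×m):
  M: [ 0  1  0  1]
  T: [-1 -2 -1  0]
Row reduction gives pivot columns f,σ; rank = 2
4 vars − rank 2 = 2 Π groups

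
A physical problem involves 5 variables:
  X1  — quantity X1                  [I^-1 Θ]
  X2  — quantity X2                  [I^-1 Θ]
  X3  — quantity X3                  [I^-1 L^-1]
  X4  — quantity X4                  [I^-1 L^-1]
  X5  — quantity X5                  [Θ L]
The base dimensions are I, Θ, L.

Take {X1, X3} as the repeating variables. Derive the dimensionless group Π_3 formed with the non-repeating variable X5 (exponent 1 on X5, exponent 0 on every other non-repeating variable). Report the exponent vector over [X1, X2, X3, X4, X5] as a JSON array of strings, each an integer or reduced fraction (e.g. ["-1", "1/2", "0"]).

["-1", "0", "1", "0", "1"]

Dimensional matrix (I×Θ×L by X1×X2×X3×X4×X5):
  I: [-1 -1 -1 -1  0]
  Θ: [ 1  1  0  0  1]
  L: [ 0  0 -1 -1  1]
RREF → pivots at {X1,X3} ⇒ r = 2
Pivot set = {X1,X3}, free = {X2,X4,X5}
RREF:
  r0: [   1    1    0    0    1]
  r1: [   0    0    1    1   -1]
  r2: [   0    0    0    0    0]
Fix exponent of X5 at 1, X2 at 0, X4 at 0; solve each RREF row for its pivot's exponent:
  r0: exp(X1) + (1)·1 = 0 ⇒ exp(X1) = -1
  r1: exp(X3) + (-1)·1 = 0 ⇒ exp(X3) = 1
Π_3 = X1^-1 · X3 · X5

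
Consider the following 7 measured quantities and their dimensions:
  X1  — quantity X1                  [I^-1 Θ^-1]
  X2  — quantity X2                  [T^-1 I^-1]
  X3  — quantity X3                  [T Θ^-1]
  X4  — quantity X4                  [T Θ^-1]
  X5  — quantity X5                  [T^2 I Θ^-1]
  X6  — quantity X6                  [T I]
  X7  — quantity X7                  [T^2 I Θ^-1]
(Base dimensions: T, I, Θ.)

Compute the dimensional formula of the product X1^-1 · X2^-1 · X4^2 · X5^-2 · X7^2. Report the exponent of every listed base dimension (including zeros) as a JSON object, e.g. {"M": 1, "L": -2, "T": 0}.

{"T": 3, "I": 2, "Θ": -1}

Exponent matrix [T,I,Θ] × [X1,X2,X3,X4,X5,X6,X7]:
  T: [ 0 -1  1  1  2  1  2]
  I: [-1 -1  0  0  1  1  1]
  Θ: [-1  0 -1 -1 -1  0 -1]
  [T]: (-1)·0+(-1)·-1+(2)·1+(-2)·2+(2)·2 = 3
  [I]: (-1)·-1+(-1)·-1+(2)·0+(-2)·1+(2)·1 = 2
  [Θ]: (-1)·-1+(-1)·0+(2)·-1+(-2)·-1+(2)·-1 = -1
⇒ T^3 I^2 Θ^-1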